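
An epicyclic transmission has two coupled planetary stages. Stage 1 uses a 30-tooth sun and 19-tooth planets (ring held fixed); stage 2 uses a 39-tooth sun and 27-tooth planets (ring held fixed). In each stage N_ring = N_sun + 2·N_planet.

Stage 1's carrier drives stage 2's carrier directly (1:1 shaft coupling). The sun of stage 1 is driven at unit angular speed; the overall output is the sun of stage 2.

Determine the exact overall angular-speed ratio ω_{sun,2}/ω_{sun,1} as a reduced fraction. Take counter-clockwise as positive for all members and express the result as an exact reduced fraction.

Stage 1: N_ring = 30 + 2·19 = 68
Stage 1: 30(ω_s−ω_c) = −68(ω_r−ω_c),  ω_r=0, ω_s=1
Stage 1: 30(1−ω_c) = −68(0−ω_c)  ⇒  98ω_c = 30  ⇒  ω_c = 15/49
  ⇒ ω_c¹/ω_s¹ = 15/49
Stage 2: N_ring = 39 + 2·27 = 93
Stage 2: 39(ω_s−ω_c) = −93(ω_r−ω_c),  ω_r=0, ω_c=1
Stage 2: ω_s = 1 − (93/39)(0−1) = 44/13
  ⇒ ω_s²/ω_c² = 44/13
Coupling ω_c² = ω_c¹ ⇒ overall = 15/49 × 44/13 = 660/637

660/637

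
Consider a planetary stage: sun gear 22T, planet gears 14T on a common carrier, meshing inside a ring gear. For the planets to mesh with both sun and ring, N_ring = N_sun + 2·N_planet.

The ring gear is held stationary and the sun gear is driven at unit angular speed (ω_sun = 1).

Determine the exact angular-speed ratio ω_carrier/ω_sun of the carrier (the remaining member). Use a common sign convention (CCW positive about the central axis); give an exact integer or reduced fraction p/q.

N_ring = 22 + 2·14 = 50
22(ω_s−ω_c) = −50(ω_r−ω_c),  ω_r=0, ω_s=1
22(1−ω_c) = −50(0−ω_c)  ⇒  72ω_c = 22  ⇒  ω_c = 11/36
ω_c/ω_s = 11/36

11/36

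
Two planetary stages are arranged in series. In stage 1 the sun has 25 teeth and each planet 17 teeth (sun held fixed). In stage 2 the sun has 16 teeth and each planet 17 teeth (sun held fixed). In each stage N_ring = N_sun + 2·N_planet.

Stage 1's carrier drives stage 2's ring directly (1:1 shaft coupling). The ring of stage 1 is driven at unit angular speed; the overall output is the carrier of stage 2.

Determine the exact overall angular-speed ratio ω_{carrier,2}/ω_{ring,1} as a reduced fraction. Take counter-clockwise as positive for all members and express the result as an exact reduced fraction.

Stage 1: N_ring = 25 + 2·17 = 59
Stage 1: 25(ω_s−ω_c) = −59(ω_r−ω_c),  ω_s=0, ω_r=1
Stage 1: 25(0−ω_c) = −59(1−ω_c)  ⇒  84ω_c = 59  ⇒  ω_c = 59/84
  ⇒ ω_c¹/ω_r¹ = 59/84
Stage 2: N_ring = 16 + 2·17 = 50
Stage 2: 16(ω_s−ω_c) = −50(ω_r−ω_c),  ω_s=0, ω_r=1
Stage 2: 16(0−ω_c) = −50(1−ω_c)  ⇒  66ω_c = 50  ⇒  ω_c = 25/33
  ⇒ ω_c²/ω_r² = 25/33
Coupling ω_r² = ω_c¹ ⇒ overall = 59/84 × 25/33 = 1475/2772

1475/2772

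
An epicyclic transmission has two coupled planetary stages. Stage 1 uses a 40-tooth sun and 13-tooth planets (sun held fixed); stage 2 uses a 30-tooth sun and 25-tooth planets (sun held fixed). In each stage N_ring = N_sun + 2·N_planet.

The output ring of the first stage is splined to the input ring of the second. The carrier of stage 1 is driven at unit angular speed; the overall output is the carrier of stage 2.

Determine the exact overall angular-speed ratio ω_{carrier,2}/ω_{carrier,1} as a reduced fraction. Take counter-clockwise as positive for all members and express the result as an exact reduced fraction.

424/363

Stage 1: N_ring = 40 + 2·13 = 66
Stage 1: 40(ω_s−ω_c) = −66(ω_r−ω_c),  ω_s=0, ω_c=1
Stage 1: ω_r = 1 − (40/66)(0−1) = 53/33
  ⇒ ω_r¹/ω_c¹ = 53/33
Stage 2: N_ring = 30 + 2·25 = 80
Stage 2: 30(ω_s−ω_c) = −80(ω_r−ω_c),  ω_s=0, ω_r=1
Stage 2: 30(0−ω_c) = −80(1−ω_c)  ⇒  110ω_c = 80  ⇒  ω_c = 8/11
  ⇒ ω_c²/ω_r² = 8/11
Coupling ω_r² = ω_r¹ ⇒ overall = 53/33 × 8/11 = 424/363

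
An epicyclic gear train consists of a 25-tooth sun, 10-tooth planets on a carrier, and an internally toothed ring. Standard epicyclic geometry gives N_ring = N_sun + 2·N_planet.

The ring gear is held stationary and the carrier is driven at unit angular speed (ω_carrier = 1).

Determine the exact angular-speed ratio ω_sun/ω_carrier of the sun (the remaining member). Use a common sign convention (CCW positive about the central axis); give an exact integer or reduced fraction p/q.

N_ring = 25 + 2·10 = 45
25(ω_s−ω_c) = −45(ω_r−ω_c),  ω_r=0, ω_c=1
ω_s = 1 − (45/25)(0−1) = 14/5
ω_s/ω_c = 14/5

14/5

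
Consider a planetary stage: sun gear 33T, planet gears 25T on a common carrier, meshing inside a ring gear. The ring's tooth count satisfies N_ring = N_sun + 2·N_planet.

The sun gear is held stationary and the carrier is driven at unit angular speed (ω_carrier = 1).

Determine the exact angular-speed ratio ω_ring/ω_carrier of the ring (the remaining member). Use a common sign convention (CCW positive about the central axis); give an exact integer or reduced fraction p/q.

116/83

N_ring = 33 + 2·25 = 83
33(ω_s−ω_c) = −83(ω_r−ω_c),  ω_s=0, ω_c=1
ω_r = 1 − (33/83)(0−1) = 116/83
ω_r/ω_c = 116/83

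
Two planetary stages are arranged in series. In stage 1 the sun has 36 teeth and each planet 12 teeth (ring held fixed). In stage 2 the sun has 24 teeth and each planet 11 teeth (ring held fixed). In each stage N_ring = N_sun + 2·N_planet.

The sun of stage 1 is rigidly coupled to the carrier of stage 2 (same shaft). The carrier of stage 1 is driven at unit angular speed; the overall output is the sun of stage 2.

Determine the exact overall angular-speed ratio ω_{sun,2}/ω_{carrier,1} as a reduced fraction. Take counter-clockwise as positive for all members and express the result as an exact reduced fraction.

70/9

Stage 1: N_ring = 36 + 2·12 = 60
Stage 1: 36(ω_s−ω_c) = −60(ω_r−ω_c),  ω_r=0, ω_c=1
Stage 1: ω_s = 1 − (60/36)(0−1) = 8/3
  ⇒ ω_s¹/ω_c¹ = 8/3
Stage 2: N_ring = 24 + 2·11 = 46
Stage 2: 24(ω_s−ω_c) = −46(ω_r−ω_c),  ω_r=0, ω_c=1
Stage 2: ω_s = 1 − (46/24)(0−1) = 35/12
  ⇒ ω_s²/ω_c² = 35/12
Coupling ω_c² = ω_s¹ ⇒ overall = 8/3 × 35/12 = 70/9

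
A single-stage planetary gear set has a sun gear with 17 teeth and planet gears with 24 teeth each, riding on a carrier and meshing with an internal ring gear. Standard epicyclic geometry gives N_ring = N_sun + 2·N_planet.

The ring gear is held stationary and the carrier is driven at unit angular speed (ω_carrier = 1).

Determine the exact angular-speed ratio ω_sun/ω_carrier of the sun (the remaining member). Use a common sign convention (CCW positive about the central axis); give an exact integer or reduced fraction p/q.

N_ring = 17 + 2·24 = 65
17(ω_s−ω_c) = −65(ω_r−ω_c),  ω_r=0, ω_c=1
ω_s = 1 − (65/17)(0−1) = 82/17
ω_s/ω_c = 82/17

82/17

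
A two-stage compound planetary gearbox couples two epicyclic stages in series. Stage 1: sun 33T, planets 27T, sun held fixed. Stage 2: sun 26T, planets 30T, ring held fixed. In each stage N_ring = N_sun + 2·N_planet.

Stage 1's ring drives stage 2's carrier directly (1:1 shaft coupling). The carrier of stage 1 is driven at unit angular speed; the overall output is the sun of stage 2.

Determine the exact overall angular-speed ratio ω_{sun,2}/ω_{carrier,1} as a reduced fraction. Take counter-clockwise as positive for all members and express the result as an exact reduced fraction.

Stage 1: N_ring = 33 + 2·27 = 87
Stage 1: 33(ω_s−ω_c) = −87(ω_r−ω_c),  ω_s=0, ω_c=1
Stage 1: ω_r = 1 − (33/87)(0−1) = 40/29
  ⇒ ω_r¹/ω_c¹ = 40/29
Stage 2: N_ring = 26 + 2·30 = 86
Stage 2: 26(ω_s−ω_c) = −86(ω_r−ω_c),  ω_r=0, ω_c=1
Stage 2: ω_s = 1 − (86/26)(0−1) = 56/13
  ⇒ ω_s²/ω_c² = 56/13
Coupling ω_c² = ω_r¹ ⇒ overall = 40/29 × 56/13 = 2240/377

2240/377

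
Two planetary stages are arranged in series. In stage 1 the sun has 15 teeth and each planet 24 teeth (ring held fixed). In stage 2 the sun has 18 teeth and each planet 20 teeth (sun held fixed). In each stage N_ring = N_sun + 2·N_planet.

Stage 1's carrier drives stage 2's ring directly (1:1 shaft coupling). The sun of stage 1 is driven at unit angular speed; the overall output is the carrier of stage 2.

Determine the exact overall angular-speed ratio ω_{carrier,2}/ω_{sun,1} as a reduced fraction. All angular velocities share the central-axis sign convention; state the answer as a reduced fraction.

145/988

Stage 1: N_ring = 15 + 2·24 = 63
Stage 1: 15(ω_s−ω_c) = −63(ω_r−ω_c),  ω_r=0, ω_s=1
Stage 1: 15(1−ω_c) = −63(0−ω_c)  ⇒  78ω_c = 15  ⇒  ω_c = 5/26
  ⇒ ω_c¹/ω_s¹ = 5/26
Stage 2: N_ring = 18 + 2·20 = 58
Stage 2: 18(ω_s−ω_c) = −58(ω_r−ω_c),  ω_s=0, ω_r=1
Stage 2: 18(0−ω_c) = −58(1−ω_c)  ⇒  76ω_c = 58  ⇒  ω_c = 29/38
  ⇒ ω_c²/ω_r² = 29/38
Coupling ω_r² = ω_c¹ ⇒ overall = 5/26 × 29/38 = 145/988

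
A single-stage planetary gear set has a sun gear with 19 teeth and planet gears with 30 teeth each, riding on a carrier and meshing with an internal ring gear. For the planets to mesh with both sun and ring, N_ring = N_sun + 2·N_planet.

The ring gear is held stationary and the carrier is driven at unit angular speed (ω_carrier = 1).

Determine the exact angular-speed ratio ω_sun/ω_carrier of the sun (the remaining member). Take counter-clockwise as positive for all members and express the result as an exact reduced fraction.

98/19

N_ring = 19 + 2·30 = 79
19(ω_s−ω_c) = −79(ω_r−ω_c),  ω_r=0, ω_c=1
ω_s = 1 − (79/19)(0−1) = 98/19
ω_s/ω_c = 98/19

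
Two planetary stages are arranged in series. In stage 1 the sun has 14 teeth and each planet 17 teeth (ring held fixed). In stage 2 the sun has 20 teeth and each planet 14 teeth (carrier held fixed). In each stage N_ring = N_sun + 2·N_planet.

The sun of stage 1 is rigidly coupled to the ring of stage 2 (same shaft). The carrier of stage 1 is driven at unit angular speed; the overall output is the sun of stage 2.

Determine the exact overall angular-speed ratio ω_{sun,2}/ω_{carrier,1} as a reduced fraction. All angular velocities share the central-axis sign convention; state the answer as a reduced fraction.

Stage 1: N_ring = 14 + 2·17 = 48
Stage 1: 14(ω_s−ω_c) = −48(ω_r−ω_c),  ω_r=0, ω_c=1
Stage 1: ω_s = 1 − (48/14)(0−1) = 31/7
  ⇒ ω_s¹/ω_c¹ = 31/7
Stage 2: N_ring = 20 + 2·14 = 48
Stage 2: 20(ω_s−ω_c) = −48(ω_r−ω_c),  ω_c=0, ω_r=1
Stage 2: ω_s = 0 − (48/20)(1−0) = -12/5
  ⇒ ω_s²/ω_r² = -12/5
Coupling ω_r² = ω_s¹ ⇒ overall = 31/7 × -12/5 = -372/35

-372/35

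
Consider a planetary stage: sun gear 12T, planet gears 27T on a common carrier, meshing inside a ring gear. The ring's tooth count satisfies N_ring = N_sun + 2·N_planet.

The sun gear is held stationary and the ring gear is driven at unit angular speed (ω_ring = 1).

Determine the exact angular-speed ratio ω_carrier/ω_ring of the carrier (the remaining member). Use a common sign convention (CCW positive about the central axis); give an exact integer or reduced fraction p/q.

N_ring = 12 + 2·27 = 66
12(ω_s−ω_c) = −66(ω_r−ω_c),  ω_s=0, ω_r=1
12(0−ω_c) = −66(1−ω_c)  ⇒  78ω_c = 66  ⇒  ω_c = 11/13
ω_c/ω_r = 11/13

11/13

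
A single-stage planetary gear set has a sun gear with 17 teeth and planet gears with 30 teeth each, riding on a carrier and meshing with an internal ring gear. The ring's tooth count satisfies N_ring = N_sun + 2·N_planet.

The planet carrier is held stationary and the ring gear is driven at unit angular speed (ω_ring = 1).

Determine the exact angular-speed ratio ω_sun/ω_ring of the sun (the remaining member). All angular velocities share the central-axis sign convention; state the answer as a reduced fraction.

N_ring = 17 + 2·30 = 77
17(ω_s−ω_c) = −77(ω_r−ω_c),  ω_c=0, ω_r=1
ω_s = 0 − (77/17)(1−0) = -77/17
ω_s/ω_r = -77/17

-77/17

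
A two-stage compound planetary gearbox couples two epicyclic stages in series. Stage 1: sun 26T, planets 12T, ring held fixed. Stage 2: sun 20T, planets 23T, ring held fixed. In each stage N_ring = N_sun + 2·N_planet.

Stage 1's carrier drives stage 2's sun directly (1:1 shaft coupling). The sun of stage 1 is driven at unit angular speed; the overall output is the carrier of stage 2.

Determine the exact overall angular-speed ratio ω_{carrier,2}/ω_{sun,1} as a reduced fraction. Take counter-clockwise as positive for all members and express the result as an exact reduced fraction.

Stage 1: N_ring = 26 + 2·12 = 50
Stage 1: 26(ω_s−ω_c) = −50(ω_r−ω_c),  ω_r=0, ω_s=1
Stage 1: 26(1−ω_c) = −50(0−ω_c)  ⇒  76ω_c = 26  ⇒  ω_c = 13/38
  ⇒ ω_c¹/ω_s¹ = 13/38
Stage 2: N_ring = 20 + 2·23 = 66
Stage 2: 20(ω_s−ω_c) = −66(ω_r−ω_c),  ω_r=0, ω_s=1
Stage 2: 20(1−ω_c) = −66(0−ω_c)  ⇒  86ω_c = 20  ⇒  ω_c = 10/43
  ⇒ ω_c²/ω_s² = 10/43
Coupling ω_s² = ω_c¹ ⇒ overall = 13/38 × 10/43 = 65/817

65/817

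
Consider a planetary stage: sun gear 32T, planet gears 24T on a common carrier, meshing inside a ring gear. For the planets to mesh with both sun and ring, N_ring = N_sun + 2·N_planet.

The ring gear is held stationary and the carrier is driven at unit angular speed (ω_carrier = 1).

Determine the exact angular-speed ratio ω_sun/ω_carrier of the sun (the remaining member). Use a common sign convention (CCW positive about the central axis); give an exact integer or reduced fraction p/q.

7/2

N_ring = 32 + 2·24 = 80
32(ω_s−ω_c) = −80(ω_r−ω_c),  ω_r=0, ω_c=1
ω_s = 1 − (80/32)(0−1) = 7/2
ω_s/ω_c = 7/2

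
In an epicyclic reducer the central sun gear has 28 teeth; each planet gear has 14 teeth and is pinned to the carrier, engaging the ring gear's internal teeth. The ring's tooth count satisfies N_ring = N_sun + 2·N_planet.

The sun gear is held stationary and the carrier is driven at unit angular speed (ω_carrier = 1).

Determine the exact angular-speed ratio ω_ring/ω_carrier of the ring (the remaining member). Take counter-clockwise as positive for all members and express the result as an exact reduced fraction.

N_ring = 28 + 2·14 = 56
28(ω_s−ω_c) = −56(ω_r−ω_c),  ω_s=0, ω_c=1
ω_r = 1 − (28/56)(0−1) = 3/2
ω_r/ω_c = 3/2

3/2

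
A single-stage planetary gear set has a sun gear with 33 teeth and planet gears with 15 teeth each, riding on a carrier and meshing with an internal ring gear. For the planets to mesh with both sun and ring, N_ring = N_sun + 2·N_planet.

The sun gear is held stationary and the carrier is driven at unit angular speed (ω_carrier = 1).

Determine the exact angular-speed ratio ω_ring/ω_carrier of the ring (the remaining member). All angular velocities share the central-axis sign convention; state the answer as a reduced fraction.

32/21

N_ring = 33 + 2·15 = 63
33(ω_s−ω_c) = −63(ω_r−ω_c),  ω_s=0, ω_c=1
ω_r = 1 − (33/63)(0−1) = 32/21
ω_r/ω_c = 32/21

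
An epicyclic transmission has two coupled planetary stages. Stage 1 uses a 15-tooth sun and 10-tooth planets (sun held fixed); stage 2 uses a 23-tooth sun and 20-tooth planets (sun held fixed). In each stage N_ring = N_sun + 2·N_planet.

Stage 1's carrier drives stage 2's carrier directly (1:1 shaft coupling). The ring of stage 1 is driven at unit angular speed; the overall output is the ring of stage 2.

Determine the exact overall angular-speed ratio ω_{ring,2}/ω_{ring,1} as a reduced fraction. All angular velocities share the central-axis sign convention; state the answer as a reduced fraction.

Stage 1: N_ring = 15 + 2·10 = 35
Stage 1: 15(ω_s−ω_c) = −35(ω_r−ω_c),  ω_s=0, ω_r=1
Stage 1: 15(0−ω_c) = −35(1−ω_c)  ⇒  50ω_c = 35  ⇒  ω_c = 7/10
  ⇒ ω_c¹/ω_r¹ = 7/10
Stage 2: N_ring = 23 + 2·20 = 63
Stage 2: 23(ω_s−ω_c) = −63(ω_r−ω_c),  ω_s=0, ω_c=1
Stage 2: ω_r = 1 − (23/63)(0−1) = 86/63
  ⇒ ω_r²/ω_c² = 86/63
Coupling ω_c² = ω_c¹ ⇒ overall = 7/10 × 86/63 = 43/45

43/45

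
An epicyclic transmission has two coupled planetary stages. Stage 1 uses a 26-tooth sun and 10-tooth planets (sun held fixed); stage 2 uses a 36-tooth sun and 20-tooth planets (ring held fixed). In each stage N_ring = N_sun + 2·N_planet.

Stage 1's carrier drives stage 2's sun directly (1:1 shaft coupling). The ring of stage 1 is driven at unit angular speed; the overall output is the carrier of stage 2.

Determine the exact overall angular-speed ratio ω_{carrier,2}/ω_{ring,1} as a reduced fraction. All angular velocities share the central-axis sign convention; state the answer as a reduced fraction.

23/112

Stage 1: N_ring = 26 + 2·10 = 46
Stage 1: 26(ω_s−ω_c) = −46(ω_r−ω_c),  ω_s=0, ω_r=1
Stage 1: 26(0−ω_c) = −46(1−ω_c)  ⇒  72ω_c = 46  ⇒  ω_c = 23/36
  ⇒ ω_c¹/ω_r¹ = 23/36
Stage 2: N_ring = 36 + 2·20 = 76
Stage 2: 36(ω_s−ω_c) = −76(ω_r−ω_c),  ω_r=0, ω_s=1
Stage 2: 36(1−ω_c) = −76(0−ω_c)  ⇒  112ω_c = 36  ⇒  ω_c = 9/28
  ⇒ ω_c²/ω_s² = 9/28
Coupling ω_s² = ω_c¹ ⇒ overall = 23/36 × 9/28 = 23/112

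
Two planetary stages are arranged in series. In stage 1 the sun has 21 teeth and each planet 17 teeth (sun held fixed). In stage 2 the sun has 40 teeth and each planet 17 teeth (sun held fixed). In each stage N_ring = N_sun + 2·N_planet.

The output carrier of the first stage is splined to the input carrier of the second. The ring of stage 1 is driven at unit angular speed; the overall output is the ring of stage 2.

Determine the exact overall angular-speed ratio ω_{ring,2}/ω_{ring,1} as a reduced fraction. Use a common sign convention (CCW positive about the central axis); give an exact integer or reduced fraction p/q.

Stage 1: N_ring = 21 + 2·17 = 55
Stage 1: 21(ω_s−ω_c) = −55(ω_r−ω_c),  ω_s=0, ω_r=1
Stage 1: 21(0−ω_c) = −55(1−ω_c)  ⇒  76ω_c = 55  ⇒  ω_c = 55/76
  ⇒ ω_c¹/ω_r¹ = 55/76
Stage 2: N_ring = 40 + 2·17 = 74
Stage 2: 40(ω_s−ω_c) = −74(ω_r−ω_c),  ω_s=0, ω_c=1
Stage 2: ω_r = 1 − (40/74)(0−1) = 57/37
  ⇒ ω_r²/ω_c² = 57/37
Coupling ω_c² = ω_c¹ ⇒ overall = 55/76 × 57/37 = 165/148

165/148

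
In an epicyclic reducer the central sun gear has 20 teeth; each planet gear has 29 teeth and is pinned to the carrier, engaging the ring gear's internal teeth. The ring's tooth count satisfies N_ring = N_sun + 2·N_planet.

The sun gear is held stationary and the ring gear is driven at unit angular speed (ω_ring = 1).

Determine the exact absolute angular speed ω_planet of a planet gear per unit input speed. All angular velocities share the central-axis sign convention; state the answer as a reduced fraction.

39/29

N_ring = 20 + 2·29 = 78
20(ω_s−ω_c) = −78(ω_r−ω_c),  ω_s=0, ω_r=1
20(0−ω_c) = −78(1−ω_c)  ⇒  98ω_c = 78  ⇒  ω_c = 39/49
sun–planet: 20·(0−39/49) = −29·(ω_p−ω_c)  ⇒  ω_p−ω_c = −(20/29)·(-39/49) = 780/1421
ω_p = 39/49 + 780/1421 = 39/29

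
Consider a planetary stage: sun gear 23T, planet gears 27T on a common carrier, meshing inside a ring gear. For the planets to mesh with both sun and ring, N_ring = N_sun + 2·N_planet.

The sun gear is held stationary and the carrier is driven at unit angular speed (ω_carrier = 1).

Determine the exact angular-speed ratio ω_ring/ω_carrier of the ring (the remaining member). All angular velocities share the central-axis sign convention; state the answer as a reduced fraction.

100/77

N_ring = 23 + 2·27 = 77
23(ω_s−ω_c) = −77(ω_r−ω_c),  ω_s=0, ω_c=1
ω_r = 1 − (23/77)(0−1) = 100/77
ω_r/ω_c = 100/77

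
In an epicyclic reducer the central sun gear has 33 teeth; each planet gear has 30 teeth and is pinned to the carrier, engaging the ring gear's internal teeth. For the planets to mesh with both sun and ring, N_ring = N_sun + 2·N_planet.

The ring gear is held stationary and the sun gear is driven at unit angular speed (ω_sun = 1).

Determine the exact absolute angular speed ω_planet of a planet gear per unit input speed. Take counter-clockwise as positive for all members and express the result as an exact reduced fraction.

N_ring = 33 + 2·30 = 93
33(ω_s−ω_c) = −93(ω_r−ω_c),  ω_r=0, ω_s=1
33(1−ω_c) = −93(0−ω_c)  ⇒  126ω_c = 33  ⇒  ω_c = 11/42
sun–planet: 33·(1−11/42) = −30·(ω_p−ω_c)  ⇒  ω_p−ω_c = −(33/30)·(31/42) = -341/420
ω_p = 11/42 − 341/420 = -11/20

-11/20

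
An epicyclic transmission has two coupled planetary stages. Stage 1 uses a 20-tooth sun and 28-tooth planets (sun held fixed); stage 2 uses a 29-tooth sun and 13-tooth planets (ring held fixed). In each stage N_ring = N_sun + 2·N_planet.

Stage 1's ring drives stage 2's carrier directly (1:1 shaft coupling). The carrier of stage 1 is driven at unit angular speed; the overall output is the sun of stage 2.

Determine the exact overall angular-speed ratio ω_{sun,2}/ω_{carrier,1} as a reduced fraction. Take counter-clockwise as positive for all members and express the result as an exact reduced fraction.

2016/551

Stage 1: N_ring = 20 + 2·28 = 76
Stage 1: 20(ω_s−ω_c) = −76(ω_r−ω_c),  ω_s=0, ω_c=1
Stage 1: ω_r = 1 − (20/76)(0−1) = 24/19
  ⇒ ω_r¹/ω_c¹ = 24/19
Stage 2: N_ring = 29 + 2·13 = 55
Stage 2: 29(ω_s−ω_c) = −55(ω_r−ω_c),  ω_r=0, ω_c=1
Stage 2: ω_s = 1 − (55/29)(0−1) = 84/29
  ⇒ ω_s²/ω_c² = 84/29
Coupling ω_c² = ω_r¹ ⇒ overall = 24/19 × 84/29 = 2016/551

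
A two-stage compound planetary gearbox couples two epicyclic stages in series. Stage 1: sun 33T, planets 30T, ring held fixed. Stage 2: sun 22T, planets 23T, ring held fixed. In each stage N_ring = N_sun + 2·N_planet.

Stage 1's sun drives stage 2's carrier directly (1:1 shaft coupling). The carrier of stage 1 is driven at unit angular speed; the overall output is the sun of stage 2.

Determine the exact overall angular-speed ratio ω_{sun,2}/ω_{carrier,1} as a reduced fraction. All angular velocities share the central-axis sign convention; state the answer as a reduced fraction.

1890/121

Stage 1: N_ring = 33 + 2·30 = 93
Stage 1: 33(ω_s−ω_c) = −93(ω_r−ω_c),  ω_r=0, ω_c=1
Stage 1: ω_s = 1 − (93/33)(0−1) = 42/11
  ⇒ ω_s¹/ω_c¹ = 42/11
Stage 2: N_ring = 22 + 2·23 = 68
Stage 2: 22(ω_s−ω_c) = −68(ω_r−ω_c),  ω_r=0, ω_c=1
Stage 2: ω_s = 1 − (68/22)(0−1) = 45/11
  ⇒ ω_s²/ω_c² = 45/11
Coupling ω_c² = ω_s¹ ⇒ overall = 42/11 × 45/11 = 1890/121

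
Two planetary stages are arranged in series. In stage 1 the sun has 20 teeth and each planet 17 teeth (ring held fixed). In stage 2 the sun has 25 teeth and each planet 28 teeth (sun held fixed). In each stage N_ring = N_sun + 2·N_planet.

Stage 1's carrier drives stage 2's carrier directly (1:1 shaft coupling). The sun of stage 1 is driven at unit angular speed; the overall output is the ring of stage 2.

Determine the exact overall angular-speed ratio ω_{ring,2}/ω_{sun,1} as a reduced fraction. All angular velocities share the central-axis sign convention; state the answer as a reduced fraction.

1060/2997

Stage 1: N_ring = 20 + 2·17 = 54
Stage 1: 20(ω_s−ω_c) = −54(ω_r−ω_c),  ω_r=0, ω_s=1
Stage 1: 20(1−ω_c) = −54(0−ω_c)  ⇒  74ω_c = 20  ⇒  ω_c = 10/37
  ⇒ ω_c¹/ω_s¹ = 10/37
Stage 2: N_ring = 25 + 2·28 = 81
Stage 2: 25(ω_s−ω_c) = −81(ω_r−ω_c),  ω_s=0, ω_c=1
Stage 2: ω_r = 1 − (25/81)(0−1) = 106/81
  ⇒ ω_r²/ω_c² = 106/81
Coupling ω_c² = ω_c¹ ⇒ overall = 10/37 × 106/81 = 1060/2997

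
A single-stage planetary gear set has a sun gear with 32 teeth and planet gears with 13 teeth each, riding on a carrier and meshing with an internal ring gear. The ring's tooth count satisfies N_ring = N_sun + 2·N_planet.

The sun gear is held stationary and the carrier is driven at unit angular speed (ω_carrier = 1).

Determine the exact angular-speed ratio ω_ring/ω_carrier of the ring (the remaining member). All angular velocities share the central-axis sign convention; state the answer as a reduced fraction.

N_ring = 32 + 2·13 = 58
32(ω_s−ω_c) = −58(ω_r−ω_c),  ω_s=0, ω_c=1
ω_r = 1 − (32/58)(0−1) = 45/29
ω_r/ω_c = 45/29

45/29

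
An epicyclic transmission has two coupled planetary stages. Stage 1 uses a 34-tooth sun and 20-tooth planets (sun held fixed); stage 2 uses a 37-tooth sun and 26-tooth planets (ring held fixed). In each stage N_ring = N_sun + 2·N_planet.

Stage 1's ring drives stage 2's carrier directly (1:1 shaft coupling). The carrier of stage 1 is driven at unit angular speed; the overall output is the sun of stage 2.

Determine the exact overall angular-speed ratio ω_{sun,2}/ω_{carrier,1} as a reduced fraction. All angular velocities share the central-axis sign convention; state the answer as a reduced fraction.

6804/1369

Stage 1: N_ring = 34 + 2·20 = 74
Stage 1: 34(ω_s−ω_c) = −74(ω_r−ω_c),  ω_s=0, ω_c=1
Stage 1: ω_r = 1 − (34/74)(0−1) = 54/37
  ⇒ ω_r¹/ω_c¹ = 54/37
Stage 2: N_ring = 37 + 2·26 = 89
Stage 2: 37(ω_s−ω_c) = −89(ω_r−ω_c),  ω_r=0, ω_c=1
Stage 2: ω_s = 1 − (89/37)(0−1) = 126/37
  ⇒ ω_s²/ω_c² = 126/37
Coupling ω_c² = ω_r¹ ⇒ overall = 54/37 × 126/37 = 6804/1369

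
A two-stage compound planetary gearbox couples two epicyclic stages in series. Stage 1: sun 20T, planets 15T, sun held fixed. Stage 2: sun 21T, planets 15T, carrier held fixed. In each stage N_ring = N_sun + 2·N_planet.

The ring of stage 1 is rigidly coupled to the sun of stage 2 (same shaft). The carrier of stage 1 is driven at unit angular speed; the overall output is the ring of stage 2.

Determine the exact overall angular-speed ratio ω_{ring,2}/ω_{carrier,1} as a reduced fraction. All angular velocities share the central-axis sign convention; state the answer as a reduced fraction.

Stage 1: N_ring = 20 + 2·15 = 50
Stage 1: 20(ω_s−ω_c) = −50(ω_r−ω_c),  ω_s=0, ω_c=1
Stage 1: ω_r = 1 − (20/50)(0−1) = 7/5
  ⇒ ω_r¹/ω_c¹ = 7/5
Stage 2: N_ring = 21 + 2·15 = 51
Stage 2: 21(ω_s−ω_c) = −51(ω_r−ω_c),  ω_c=0, ω_s=1
Stage 2: ω_r = 0 − (21/51)(1−0) = -7/17
  ⇒ ω_r²/ω_s² = -7/17
Coupling ω_s² = ω_r¹ ⇒ overall = 7/5 × -7/17 = -49/85

-49/85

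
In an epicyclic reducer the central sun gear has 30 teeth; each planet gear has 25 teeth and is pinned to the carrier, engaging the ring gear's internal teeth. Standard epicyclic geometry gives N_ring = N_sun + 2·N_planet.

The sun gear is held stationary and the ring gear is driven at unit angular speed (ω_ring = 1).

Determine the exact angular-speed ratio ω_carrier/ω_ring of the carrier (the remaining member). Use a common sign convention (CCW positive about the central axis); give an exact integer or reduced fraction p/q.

8/11

N_ring = 30 + 2·25 = 80
30(ω_s−ω_c) = −80(ω_r−ω_c),  ω_s=0, ω_r=1
30(0−ω_c) = −80(1−ω_c)  ⇒  110ω_c = 80  ⇒  ω_c = 8/11
ω_c/ω_r = 8/11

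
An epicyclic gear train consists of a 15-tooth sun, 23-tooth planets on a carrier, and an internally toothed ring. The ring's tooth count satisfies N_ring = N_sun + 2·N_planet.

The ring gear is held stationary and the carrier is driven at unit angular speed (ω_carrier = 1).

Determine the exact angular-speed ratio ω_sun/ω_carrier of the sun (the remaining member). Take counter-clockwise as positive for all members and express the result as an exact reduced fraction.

76/15

N_ring = 15 + 2·23 = 61
15(ω_s−ω_c) = −61(ω_r−ω_c),  ω_r=0, ω_c=1
ω_s = 1 − (61/15)(0−1) = 76/15
ω_s/ω_c = 76/15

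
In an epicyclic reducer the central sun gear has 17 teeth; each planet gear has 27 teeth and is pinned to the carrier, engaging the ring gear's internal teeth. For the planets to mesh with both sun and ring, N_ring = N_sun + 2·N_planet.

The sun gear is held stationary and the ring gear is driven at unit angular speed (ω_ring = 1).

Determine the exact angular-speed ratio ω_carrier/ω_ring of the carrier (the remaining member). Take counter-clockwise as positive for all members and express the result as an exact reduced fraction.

N_ring = 17 + 2·27 = 71
17(ω_s−ω_c) = −71(ω_r−ω_c),  ω_s=0, ω_r=1
17(0−ω_c) = −71(1−ω_c)  ⇒  88ω_c = 71  ⇒  ω_c = 71/88
ω_c/ω_r = 71/88

71/88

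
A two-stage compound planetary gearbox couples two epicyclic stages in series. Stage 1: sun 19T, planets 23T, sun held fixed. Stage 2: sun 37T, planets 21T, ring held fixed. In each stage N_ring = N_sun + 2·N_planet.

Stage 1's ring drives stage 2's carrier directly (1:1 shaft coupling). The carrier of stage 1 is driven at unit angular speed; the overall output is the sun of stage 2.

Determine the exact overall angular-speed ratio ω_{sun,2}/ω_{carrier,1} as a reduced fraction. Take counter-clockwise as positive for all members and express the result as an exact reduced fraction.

Stage 1: N_ring = 19 + 2·23 = 65
Stage 1: 19(ω_s−ω_c) = −65(ω_r−ω_c),  ω_s=0, ω_c=1
Stage 1: ω_r = 1 − (19/65)(0−1) = 84/65
  ⇒ ω_r¹/ω_c¹ = 84/65
Stage 2: N_ring = 37 + 2·21 = 79
Stage 2: 37(ω_s−ω_c) = −79(ω_r−ω_c),  ω_r=0, ω_c=1
Stage 2: ω_s = 1 − (79/37)(0−1) = 116/37
  ⇒ ω_s²/ω_c² = 116/37
Coupling ω_c² = ω_r¹ ⇒ overall = 84/65 × 116/37 = 9744/2405

9744/2405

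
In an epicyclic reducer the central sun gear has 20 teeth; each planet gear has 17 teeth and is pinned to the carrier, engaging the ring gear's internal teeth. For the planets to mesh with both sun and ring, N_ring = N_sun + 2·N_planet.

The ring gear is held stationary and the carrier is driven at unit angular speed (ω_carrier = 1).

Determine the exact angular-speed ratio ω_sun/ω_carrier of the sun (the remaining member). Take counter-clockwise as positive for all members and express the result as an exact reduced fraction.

37/10

N_ring = 20 + 2·17 = 54
20(ω_s−ω_c) = −54(ω_r−ω_c),  ω_r=0, ω_c=1
ω_s = 1 − (54/20)(0−1) = 37/10
ω_s/ω_c = 37/10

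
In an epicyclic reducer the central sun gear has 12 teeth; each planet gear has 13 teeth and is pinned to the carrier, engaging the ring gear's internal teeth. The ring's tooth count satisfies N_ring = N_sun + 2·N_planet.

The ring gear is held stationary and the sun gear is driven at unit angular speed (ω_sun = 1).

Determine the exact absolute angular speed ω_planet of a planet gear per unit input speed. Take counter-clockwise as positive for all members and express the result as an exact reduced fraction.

-6/13

N_ring = 12 + 2·13 = 38
12(ω_s−ω_c) = −38(ω_r−ω_c),  ω_r=0, ω_s=1
12(1−ω_c) = −38(0−ω_c)  ⇒  50ω_c = 12  ⇒  ω_c = 6/25
sun–planet: 12·(1−6/25) = −13·(ω_p−ω_c)  ⇒  ω_p−ω_c = −(12/13)·(19/25) = -228/325
ω_p = 6/25 − 228/325 = -6/13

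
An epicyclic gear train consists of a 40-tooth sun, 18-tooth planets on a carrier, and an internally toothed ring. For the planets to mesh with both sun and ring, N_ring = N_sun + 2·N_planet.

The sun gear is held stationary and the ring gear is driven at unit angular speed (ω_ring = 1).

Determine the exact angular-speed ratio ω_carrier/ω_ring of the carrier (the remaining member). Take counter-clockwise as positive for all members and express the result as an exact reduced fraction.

N_ring = 40 + 2·18 = 76
40(ω_s−ω_c) = −76(ω_r−ω_c),  ω_s=0, ω_r=1
40(0−ω_c) = −76(1−ω_c)  ⇒  116ω_c = 76  ⇒  ω_c = 19/29
ω_c/ω_r = 19/29

19/29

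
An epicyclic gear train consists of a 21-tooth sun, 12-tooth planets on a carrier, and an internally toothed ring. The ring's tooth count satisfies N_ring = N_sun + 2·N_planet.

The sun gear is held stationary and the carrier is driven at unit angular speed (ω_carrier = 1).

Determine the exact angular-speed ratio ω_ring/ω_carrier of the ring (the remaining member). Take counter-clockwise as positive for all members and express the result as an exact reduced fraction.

N_ring = 21 + 2·12 = 45
21(ω_s−ω_c) = −45(ω_r−ω_c),  ω_s=0, ω_c=1
ω_r = 1 − (21/45)(0−1) = 22/15
ω_r/ω_c = 22/15

22/15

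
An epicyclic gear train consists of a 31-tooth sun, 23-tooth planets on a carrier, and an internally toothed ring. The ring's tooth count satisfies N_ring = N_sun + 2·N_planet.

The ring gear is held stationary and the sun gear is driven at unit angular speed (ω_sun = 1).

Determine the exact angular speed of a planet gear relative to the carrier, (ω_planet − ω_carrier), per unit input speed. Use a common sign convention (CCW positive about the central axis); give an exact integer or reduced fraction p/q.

N_ring = 31 + 2·23 = 77
31(ω_s−ω_c) = −77(ω_r−ω_c),  ω_r=0, ω_s=1
31(1−ω_c) = −77(0−ω_c)  ⇒  108ω_c = 31  ⇒  ω_c = 31/108
sun–planet: 31·(1−31/108) = −23·(ω_p−ω_c)  ⇒  ω_p−ω_c = −(31/23)·(77/108) = -2387/2484

-2387/2484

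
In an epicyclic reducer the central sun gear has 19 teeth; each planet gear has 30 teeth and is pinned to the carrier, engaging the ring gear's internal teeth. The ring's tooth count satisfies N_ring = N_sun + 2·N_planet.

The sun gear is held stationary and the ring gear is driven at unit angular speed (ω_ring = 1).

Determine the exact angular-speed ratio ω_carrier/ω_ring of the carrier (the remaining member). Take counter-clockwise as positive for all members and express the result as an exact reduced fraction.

N_ring = 19 + 2·30 = 79
19(ω_s−ω_c) = −79(ω_r−ω_c),  ω_s=0, ω_r=1
19(0−ω_c) = −79(1−ω_c)  ⇒  98ω_c = 79  ⇒  ω_c = 79/98
ω_c/ω_r = 79/98

79/98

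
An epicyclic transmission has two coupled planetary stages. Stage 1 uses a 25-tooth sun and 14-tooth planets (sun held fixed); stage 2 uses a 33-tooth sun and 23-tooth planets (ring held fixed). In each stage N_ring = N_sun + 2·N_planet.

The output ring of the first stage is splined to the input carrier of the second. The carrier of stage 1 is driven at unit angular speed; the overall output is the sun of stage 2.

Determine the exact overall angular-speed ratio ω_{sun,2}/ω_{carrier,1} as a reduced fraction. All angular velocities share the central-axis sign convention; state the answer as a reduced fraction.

2912/583

Stage 1: N_ring = 25 + 2·14 = 53
Stage 1: 25(ω_s−ω_c) = −53(ω_r−ω_c),  ω_s=0, ω_c=1
Stage 1: ω_r = 1 − (25/53)(0−1) = 78/53
  ⇒ ω_r¹/ω_c¹ = 78/53
Stage 2: N_ring = 33 + 2·23 = 79
Stage 2: 33(ω_s−ω_c) = −79(ω_r−ω_c),  ω_r=0, ω_c=1
Stage 2: ω_s = 1 − (79/33)(0−1) = 112/33
  ⇒ ω_s²/ω_c² = 112/33
Coupling ω_c² = ω_r¹ ⇒ overall = 78/53 × 112/33 = 2912/583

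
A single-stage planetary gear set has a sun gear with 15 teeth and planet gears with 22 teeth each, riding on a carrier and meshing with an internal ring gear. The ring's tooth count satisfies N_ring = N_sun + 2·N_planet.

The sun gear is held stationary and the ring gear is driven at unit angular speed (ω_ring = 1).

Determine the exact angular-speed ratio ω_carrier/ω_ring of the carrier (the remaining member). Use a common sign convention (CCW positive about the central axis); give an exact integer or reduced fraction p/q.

59/74

N_ring = 15 + 2·22 = 59
15(ω_s−ω_c) = −59(ω_r−ω_c),  ω_s=0, ω_r=1
15(0−ω_c) = −59(1−ω_c)  ⇒  74ω_c = 59  ⇒  ω_c = 59/74
ω_c/ω_r = 59/74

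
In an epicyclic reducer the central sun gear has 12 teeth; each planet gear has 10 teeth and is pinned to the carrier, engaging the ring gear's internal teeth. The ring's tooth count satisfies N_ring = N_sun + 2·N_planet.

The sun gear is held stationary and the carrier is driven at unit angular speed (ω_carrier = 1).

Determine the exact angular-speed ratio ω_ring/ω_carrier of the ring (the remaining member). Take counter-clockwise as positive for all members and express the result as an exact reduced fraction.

N_ring = 12 + 2·10 = 32
12(ω_s−ω_c) = −32(ω_r−ω_c),  ω_s=0, ω_c=1
ω_r = 1 − (12/32)(0−1) = 11/8
ω_r/ω_c = 11/8

11/8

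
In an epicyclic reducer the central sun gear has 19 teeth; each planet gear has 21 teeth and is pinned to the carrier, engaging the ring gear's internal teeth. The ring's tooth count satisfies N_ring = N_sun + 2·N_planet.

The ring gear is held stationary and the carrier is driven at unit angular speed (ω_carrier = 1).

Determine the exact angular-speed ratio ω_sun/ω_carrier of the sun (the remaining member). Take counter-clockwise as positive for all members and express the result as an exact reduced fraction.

80/19

N_ring = 19 + 2·21 = 61
19(ω_s−ω_c) = −61(ω_r−ω_c),  ω_r=0, ω_c=1
ω_s = 1 − (61/19)(0−1) = 80/19
ω_s/ω_c = 80/19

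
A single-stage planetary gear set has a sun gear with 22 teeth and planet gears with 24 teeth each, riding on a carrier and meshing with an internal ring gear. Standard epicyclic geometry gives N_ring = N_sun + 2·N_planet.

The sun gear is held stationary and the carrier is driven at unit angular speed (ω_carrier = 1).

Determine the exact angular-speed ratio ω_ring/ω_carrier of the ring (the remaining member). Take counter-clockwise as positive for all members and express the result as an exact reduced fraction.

46/35

N_ring = 22 + 2·24 = 70
22(ω_s−ω_c) = −70(ω_r−ω_c),  ω_s=0, ω_c=1
ω_r = 1 − (22/70)(0−1) = 46/35
ω_r/ω_c = 46/35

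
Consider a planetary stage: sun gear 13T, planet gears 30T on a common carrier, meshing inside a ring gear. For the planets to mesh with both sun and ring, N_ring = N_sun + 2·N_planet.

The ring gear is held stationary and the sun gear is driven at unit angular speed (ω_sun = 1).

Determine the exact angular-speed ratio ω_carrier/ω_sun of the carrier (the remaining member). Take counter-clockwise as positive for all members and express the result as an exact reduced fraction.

13/86

N_ring = 13 + 2·30 = 73
13(ω_s−ω_c) = −73(ω_r−ω_c),  ω_r=0, ω_s=1
13(1−ω_c) = −73(0−ω_c)  ⇒  86ω_c = 13  ⇒  ω_c = 13/86
ω_c/ω_s = 13/86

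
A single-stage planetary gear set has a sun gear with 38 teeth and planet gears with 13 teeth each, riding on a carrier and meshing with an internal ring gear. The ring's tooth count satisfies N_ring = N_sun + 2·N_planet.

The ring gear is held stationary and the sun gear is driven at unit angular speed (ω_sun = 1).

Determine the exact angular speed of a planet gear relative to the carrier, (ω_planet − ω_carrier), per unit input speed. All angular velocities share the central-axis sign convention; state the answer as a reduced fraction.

-1216/663

N_ring = 38 + 2·13 = 64
38(ω_s−ω_c) = −64(ω_r−ω_c),  ω_r=0, ω_s=1
38(1−ω_c) = −64(0−ω_c)  ⇒  102ω_c = 38  ⇒  ω_c = 19/51
sun–planet: 38·(1−19/51) = −13·(ω_p−ω_c)  ⇒  ω_p−ω_c = −(38/13)·(32/51) = -1216/663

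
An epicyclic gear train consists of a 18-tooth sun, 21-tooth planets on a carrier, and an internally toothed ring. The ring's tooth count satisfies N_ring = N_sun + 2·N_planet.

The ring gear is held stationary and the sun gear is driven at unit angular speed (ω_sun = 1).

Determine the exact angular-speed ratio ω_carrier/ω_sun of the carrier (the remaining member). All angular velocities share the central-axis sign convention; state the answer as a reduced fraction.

3/13

N_ring = 18 + 2·21 = 60
18(ω_s−ω_c) = −60(ω_r−ω_c),  ω_r=0, ω_s=1
18(1−ω_c) = −60(0−ω_c)  ⇒  78ω_c = 18  ⇒  ω_c = 3/13
ω_c/ω_s = 3/13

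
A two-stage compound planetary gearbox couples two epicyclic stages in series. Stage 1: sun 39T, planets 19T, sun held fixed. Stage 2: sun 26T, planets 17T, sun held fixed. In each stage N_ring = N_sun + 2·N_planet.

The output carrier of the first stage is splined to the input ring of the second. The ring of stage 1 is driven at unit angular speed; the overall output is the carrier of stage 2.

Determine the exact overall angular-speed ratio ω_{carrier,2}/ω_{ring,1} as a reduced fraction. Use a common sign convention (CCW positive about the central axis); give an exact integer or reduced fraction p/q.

Stage 1: N_ring = 39 + 2·19 = 77
Stage 1: 39(ω_s−ω_c) = −77(ω_r−ω_c),  ω_s=0, ω_r=1
Stage 1: 39(0−ω_c) = −77(1−ω_c)  ⇒  116ω_c = 77  ⇒  ω_c = 77/116
  ⇒ ω_c¹/ω_r¹ = 77/116
Stage 2: N_ring = 26 + 2·17 = 60
Stage 2: 26(ω_s−ω_c) = −60(ω_r−ω_c),  ω_s=0, ω_r=1
Stage 2: 26(0−ω_c) = −60(1−ω_c)  ⇒  86ω_c = 60  ⇒  ω_c = 30/43
  ⇒ ω_c²/ω_r² = 30/43
Coupling ω_r² = ω_c¹ ⇒ overall = 77/116 × 30/43 = 1155/2494

1155/2494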